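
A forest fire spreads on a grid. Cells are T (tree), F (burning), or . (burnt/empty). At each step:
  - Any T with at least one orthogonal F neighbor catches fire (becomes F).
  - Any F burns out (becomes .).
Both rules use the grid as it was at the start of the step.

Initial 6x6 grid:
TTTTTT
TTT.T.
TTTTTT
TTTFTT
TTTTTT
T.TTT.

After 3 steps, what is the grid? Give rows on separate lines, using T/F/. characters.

Step 1: 4 trees catch fire, 1 burn out
  TTTTTT
  TTT.T.
  TTTFTT
  TTF.FT
  TTTFTT
  T.TTT.
Step 2: 7 trees catch fire, 4 burn out
  TTTTTT
  TTT.T.
  TTF.FT
  TF...F
  TTF.FT
  T.TFT.
Step 3: 9 trees catch fire, 7 burn out
  TTTTTT
  TTF.F.
  TF...F
  F.....
  TF...F
  T.F.F.

TTTTTT
TTF.F.
TF...F
F.....
TF...F
T.F.F.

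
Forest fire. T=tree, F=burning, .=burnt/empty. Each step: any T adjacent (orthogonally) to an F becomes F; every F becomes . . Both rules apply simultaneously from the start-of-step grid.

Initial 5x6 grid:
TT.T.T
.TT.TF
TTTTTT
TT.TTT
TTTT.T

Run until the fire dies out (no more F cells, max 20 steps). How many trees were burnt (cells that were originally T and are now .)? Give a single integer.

Answer: 22

Derivation:
Step 1: +3 fires, +1 burnt (F count now 3)
Step 2: +2 fires, +3 burnt (F count now 2)
Step 3: +3 fires, +2 burnt (F count now 3)
Step 4: +2 fires, +3 burnt (F count now 2)
Step 5: +3 fires, +2 burnt (F count now 3)
Step 6: +4 fires, +3 burnt (F count now 4)
Step 7: +3 fires, +4 burnt (F count now 3)
Step 8: +2 fires, +3 burnt (F count now 2)
Step 9: +0 fires, +2 burnt (F count now 0)
Fire out after step 9
Initially T: 23, now '.': 29
Total burnt (originally-T cells now '.'): 22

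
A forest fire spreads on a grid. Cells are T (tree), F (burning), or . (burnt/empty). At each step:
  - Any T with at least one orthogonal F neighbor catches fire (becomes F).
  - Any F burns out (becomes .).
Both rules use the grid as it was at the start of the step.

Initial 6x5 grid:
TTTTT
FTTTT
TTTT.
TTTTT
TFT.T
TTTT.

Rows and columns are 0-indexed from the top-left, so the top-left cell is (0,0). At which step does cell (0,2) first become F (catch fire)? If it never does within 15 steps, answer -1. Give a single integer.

Step 1: cell (0,2)='T' (+7 fires, +2 burnt)
Step 2: cell (0,2)='T' (+7 fires, +7 burnt)
Step 3: cell (0,2)='F' (+5 fires, +7 burnt)
  -> target ignites at step 3
Step 4: cell (0,2)='.' (+4 fires, +5 burnt)
Step 5: cell (0,2)='.' (+2 fires, +4 burnt)
Step 6: cell (0,2)='.' (+0 fires, +2 burnt)
  fire out at step 6

3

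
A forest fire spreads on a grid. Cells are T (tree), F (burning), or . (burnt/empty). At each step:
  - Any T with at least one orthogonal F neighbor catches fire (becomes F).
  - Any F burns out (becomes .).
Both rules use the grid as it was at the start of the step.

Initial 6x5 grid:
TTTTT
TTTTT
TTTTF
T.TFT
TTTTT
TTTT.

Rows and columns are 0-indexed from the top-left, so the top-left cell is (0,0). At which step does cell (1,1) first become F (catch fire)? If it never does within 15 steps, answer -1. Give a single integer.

Step 1: cell (1,1)='T' (+5 fires, +2 burnt)
Step 2: cell (1,1)='T' (+6 fires, +5 burnt)
Step 3: cell (1,1)='T' (+5 fires, +6 burnt)
Step 4: cell (1,1)='F' (+5 fires, +5 burnt)
  -> target ignites at step 4
Step 5: cell (1,1)='.' (+4 fires, +5 burnt)
Step 6: cell (1,1)='.' (+1 fires, +4 burnt)
Step 7: cell (1,1)='.' (+0 fires, +1 burnt)
  fire out at step 7

4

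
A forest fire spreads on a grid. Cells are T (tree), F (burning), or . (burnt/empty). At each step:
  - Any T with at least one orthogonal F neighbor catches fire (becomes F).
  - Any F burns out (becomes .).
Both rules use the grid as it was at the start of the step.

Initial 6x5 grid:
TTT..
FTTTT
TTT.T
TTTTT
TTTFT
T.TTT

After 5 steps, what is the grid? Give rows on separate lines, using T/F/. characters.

Step 1: 7 trees catch fire, 2 burn out
  FTT..
  .FTTT
  FTT.T
  TTTFT
  TTF.F
  T.TFT
Step 2: 9 trees catch fire, 7 burn out
  .FT..
  ..FTT
  .FT.T
  FTF.F
  TF...
  T.F.F
Step 3: 6 trees catch fire, 9 burn out
  ..F..
  ...FT
  ..F.F
  .F...
  F....
  T....
Step 4: 2 trees catch fire, 6 burn out
  .....
  ....F
  .....
  .....
  .....
  F....
Step 5: 0 trees catch fire, 2 burn out
  .....
  .....
  .....
  .....
  .....
  .....

.....
.....
.....
.....
.....
.....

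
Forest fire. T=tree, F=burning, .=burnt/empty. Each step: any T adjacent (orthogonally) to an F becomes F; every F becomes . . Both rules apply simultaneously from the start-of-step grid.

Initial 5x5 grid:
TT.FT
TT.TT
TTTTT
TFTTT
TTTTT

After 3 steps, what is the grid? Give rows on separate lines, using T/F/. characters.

Step 1: 6 trees catch fire, 2 burn out
  TT..F
  TT.FT
  TFTTT
  F.FTT
  TFTTT
Step 2: 8 trees catch fire, 6 burn out
  TT...
  TF..F
  F.FFT
  ...FT
  F.FTT
Step 3: 5 trees catch fire, 8 burn out
  TF...
  F....
  ....F
  ....F
  ...FT

TF...
F....
....F
....F
...FT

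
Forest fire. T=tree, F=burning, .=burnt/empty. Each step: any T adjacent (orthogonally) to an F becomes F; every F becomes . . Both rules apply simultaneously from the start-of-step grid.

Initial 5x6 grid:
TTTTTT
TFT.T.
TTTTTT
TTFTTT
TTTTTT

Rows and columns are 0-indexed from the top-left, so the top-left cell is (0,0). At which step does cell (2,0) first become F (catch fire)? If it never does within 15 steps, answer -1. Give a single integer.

Step 1: cell (2,0)='T' (+8 fires, +2 burnt)
Step 2: cell (2,0)='F' (+8 fires, +8 burnt)
  -> target ignites at step 2
Step 3: cell (2,0)='.' (+5 fires, +8 burnt)
Step 4: cell (2,0)='.' (+4 fires, +5 burnt)
Step 5: cell (2,0)='.' (+1 fires, +4 burnt)
Step 6: cell (2,0)='.' (+0 fires, +1 burnt)
  fire out at step 6

2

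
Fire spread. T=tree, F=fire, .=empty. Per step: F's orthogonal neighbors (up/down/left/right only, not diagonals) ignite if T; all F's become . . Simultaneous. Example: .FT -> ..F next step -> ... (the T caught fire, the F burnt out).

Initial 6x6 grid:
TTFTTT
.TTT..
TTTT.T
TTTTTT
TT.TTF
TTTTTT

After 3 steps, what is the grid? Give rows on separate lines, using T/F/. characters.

Step 1: 6 trees catch fire, 2 burn out
  TF.FTT
  .TFT..
  TTTT.T
  TTTTTF
  TT.TF.
  TTTTTF
Step 2: 9 trees catch fire, 6 burn out
  F...FT
  .F.F..
  TTFT.F
  TTTTF.
  TT.F..
  TTTTF.
Step 3: 6 trees catch fire, 9 burn out
  .....F
  ......
  TF.F..
  TTFF..
  TT....
  TTTF..

.....F
......
TF.F..
TTFF..
TT....
TTTF..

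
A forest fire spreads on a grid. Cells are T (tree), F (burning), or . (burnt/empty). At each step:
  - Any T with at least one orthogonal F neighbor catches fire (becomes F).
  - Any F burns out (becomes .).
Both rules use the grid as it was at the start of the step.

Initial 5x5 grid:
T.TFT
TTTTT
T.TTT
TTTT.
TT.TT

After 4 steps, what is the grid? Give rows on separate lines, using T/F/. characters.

Step 1: 3 trees catch fire, 1 burn out
  T.F.F
  TTTFT
  T.TTT
  TTTT.
  TT.TT
Step 2: 3 trees catch fire, 3 burn out
  T....
  TTF.F
  T.TFT
  TTTT.
  TT.TT
Step 3: 4 trees catch fire, 3 burn out
  T....
  TF...
  T.F.F
  TTTF.
  TT.TT
Step 4: 3 trees catch fire, 4 burn out
  T....
  F....
  T....
  TTF..
  TT.FT

T....
F....
T....
TTF..
TT.FT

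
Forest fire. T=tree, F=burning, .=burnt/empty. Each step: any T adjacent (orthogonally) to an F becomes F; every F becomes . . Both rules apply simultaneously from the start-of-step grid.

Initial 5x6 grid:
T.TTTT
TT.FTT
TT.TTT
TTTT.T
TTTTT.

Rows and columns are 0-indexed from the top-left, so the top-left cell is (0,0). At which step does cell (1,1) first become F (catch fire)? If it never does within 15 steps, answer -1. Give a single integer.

Step 1: cell (1,1)='T' (+3 fires, +1 burnt)
Step 2: cell (1,1)='T' (+5 fires, +3 burnt)
Step 3: cell (1,1)='T' (+4 fires, +5 burnt)
Step 4: cell (1,1)='T' (+4 fires, +4 burnt)
Step 5: cell (1,1)='T' (+3 fires, +4 burnt)
Step 6: cell (1,1)='F' (+3 fires, +3 burnt)
  -> target ignites at step 6
Step 7: cell (1,1)='.' (+1 fires, +3 burnt)
Step 8: cell (1,1)='.' (+1 fires, +1 burnt)
Step 9: cell (1,1)='.' (+0 fires, +1 burnt)
  fire out at step 9

6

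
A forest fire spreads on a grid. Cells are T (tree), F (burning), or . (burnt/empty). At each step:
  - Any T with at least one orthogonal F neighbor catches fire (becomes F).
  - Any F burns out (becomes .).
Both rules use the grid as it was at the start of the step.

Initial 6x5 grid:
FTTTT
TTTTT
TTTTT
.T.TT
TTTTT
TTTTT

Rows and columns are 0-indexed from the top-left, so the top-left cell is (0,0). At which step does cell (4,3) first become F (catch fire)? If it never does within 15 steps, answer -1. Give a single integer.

Step 1: cell (4,3)='T' (+2 fires, +1 burnt)
Step 2: cell (4,3)='T' (+3 fires, +2 burnt)
Step 3: cell (4,3)='T' (+3 fires, +3 burnt)
Step 4: cell (4,3)='T' (+4 fires, +3 burnt)
Step 5: cell (4,3)='T' (+3 fires, +4 burnt)
Step 6: cell (4,3)='T' (+5 fires, +3 burnt)
Step 7: cell (4,3)='F' (+4 fires, +5 burnt)
  -> target ignites at step 7
Step 8: cell (4,3)='.' (+2 fires, +4 burnt)
Step 9: cell (4,3)='.' (+1 fires, +2 burnt)
Step 10: cell (4,3)='.' (+0 fires, +1 burnt)
  fire out at step 10

7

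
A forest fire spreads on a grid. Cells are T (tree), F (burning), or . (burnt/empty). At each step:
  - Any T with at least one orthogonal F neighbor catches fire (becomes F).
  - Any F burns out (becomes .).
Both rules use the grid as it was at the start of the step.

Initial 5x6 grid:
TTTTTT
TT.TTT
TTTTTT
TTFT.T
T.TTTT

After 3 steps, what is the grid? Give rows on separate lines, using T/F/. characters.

Step 1: 4 trees catch fire, 1 burn out
  TTTTTT
  TT.TTT
  TTFTTT
  TF.F.T
  T.FTTT
Step 2: 4 trees catch fire, 4 burn out
  TTTTTT
  TT.TTT
  TF.FTT
  F....T
  T..FTT
Step 3: 6 trees catch fire, 4 burn out
  TTTTTT
  TF.FTT
  F...FT
  .....T
  F...FT

TTTTTT
TF.FTT
F...FT
.....T
F...FT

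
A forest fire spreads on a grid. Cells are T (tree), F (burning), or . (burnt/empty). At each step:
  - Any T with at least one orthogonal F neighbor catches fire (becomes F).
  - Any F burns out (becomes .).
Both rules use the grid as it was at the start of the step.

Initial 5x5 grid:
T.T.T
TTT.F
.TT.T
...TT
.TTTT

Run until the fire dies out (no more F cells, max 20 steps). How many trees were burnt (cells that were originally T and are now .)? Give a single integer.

Answer: 8

Derivation:
Step 1: +2 fires, +1 burnt (F count now 2)
Step 2: +1 fires, +2 burnt (F count now 1)
Step 3: +2 fires, +1 burnt (F count now 2)
Step 4: +1 fires, +2 burnt (F count now 1)
Step 5: +1 fires, +1 burnt (F count now 1)
Step 6: +1 fires, +1 burnt (F count now 1)
Step 7: +0 fires, +1 burnt (F count now 0)
Fire out after step 7
Initially T: 15, now '.': 18
Total burnt (originally-T cells now '.'): 8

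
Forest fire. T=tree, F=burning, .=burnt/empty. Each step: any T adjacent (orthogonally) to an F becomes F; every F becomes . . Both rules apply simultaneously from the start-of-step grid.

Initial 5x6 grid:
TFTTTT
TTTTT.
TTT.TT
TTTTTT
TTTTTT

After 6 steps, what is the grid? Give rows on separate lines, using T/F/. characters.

Step 1: 3 trees catch fire, 1 burn out
  F.FTTT
  TFTTT.
  TTT.TT
  TTTTTT
  TTTTTT
Step 2: 4 trees catch fire, 3 burn out
  ...FTT
  F.FTT.
  TFT.TT
  TTTTTT
  TTTTTT
Step 3: 5 trees catch fire, 4 burn out
  ....FT
  ...FT.
  F.F.TT
  TFTTTT
  TTTTTT
Step 4: 5 trees catch fire, 5 burn out
  .....F
  ....F.
  ....TT
  F.FTTT
  TFTTTT
Step 5: 4 trees catch fire, 5 burn out
  ......
  ......
  ....FT
  ...FTT
  F.FTTT
Step 6: 3 trees catch fire, 4 burn out
  ......
  ......
  .....F
  ....FT
  ...FTT

......
......
.....F
....FT
...FTT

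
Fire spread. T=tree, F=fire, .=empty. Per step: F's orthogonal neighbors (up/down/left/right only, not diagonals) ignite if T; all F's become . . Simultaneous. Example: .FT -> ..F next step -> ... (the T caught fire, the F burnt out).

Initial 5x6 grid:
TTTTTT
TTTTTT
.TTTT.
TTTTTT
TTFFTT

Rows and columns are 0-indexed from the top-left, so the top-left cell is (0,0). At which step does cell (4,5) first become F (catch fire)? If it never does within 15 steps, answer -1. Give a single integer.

Step 1: cell (4,5)='T' (+4 fires, +2 burnt)
Step 2: cell (4,5)='F' (+6 fires, +4 burnt)
  -> target ignites at step 2
Step 3: cell (4,5)='.' (+6 fires, +6 burnt)
Step 4: cell (4,5)='.' (+4 fires, +6 burnt)
Step 5: cell (4,5)='.' (+4 fires, +4 burnt)
Step 6: cell (4,5)='.' (+2 fires, +4 burnt)
Step 7: cell (4,5)='.' (+0 fires, +2 burnt)
  fire out at step 7

2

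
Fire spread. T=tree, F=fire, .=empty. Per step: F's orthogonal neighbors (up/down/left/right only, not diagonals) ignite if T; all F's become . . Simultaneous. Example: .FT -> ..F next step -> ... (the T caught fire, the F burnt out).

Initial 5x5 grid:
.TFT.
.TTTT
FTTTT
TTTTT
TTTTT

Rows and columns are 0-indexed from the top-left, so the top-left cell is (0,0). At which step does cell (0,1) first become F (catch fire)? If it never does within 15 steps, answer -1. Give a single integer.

Step 1: cell (0,1)='F' (+5 fires, +2 burnt)
  -> target ignites at step 1
Step 2: cell (0,1)='.' (+5 fires, +5 burnt)
Step 3: cell (0,1)='.' (+4 fires, +5 burnt)
Step 4: cell (0,1)='.' (+3 fires, +4 burnt)
Step 5: cell (0,1)='.' (+2 fires, +3 burnt)
Step 6: cell (0,1)='.' (+1 fires, +2 burnt)
Step 7: cell (0,1)='.' (+0 fires, +1 burnt)
  fire out at step 7

1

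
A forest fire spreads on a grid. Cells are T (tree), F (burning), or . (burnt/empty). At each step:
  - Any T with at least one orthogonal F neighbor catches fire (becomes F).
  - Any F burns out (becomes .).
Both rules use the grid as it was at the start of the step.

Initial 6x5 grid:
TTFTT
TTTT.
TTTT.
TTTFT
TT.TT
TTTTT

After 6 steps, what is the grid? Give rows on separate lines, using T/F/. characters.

Step 1: 7 trees catch fire, 2 burn out
  TF.FT
  TTFT.
  TTTF.
  TTF.F
  TT.FT
  TTTTT
Step 2: 8 trees catch fire, 7 burn out
  F...F
  TF.F.
  TTF..
  TF...
  TT..F
  TTTFT
Step 3: 6 trees catch fire, 8 burn out
  .....
  F....
  TF...
  F....
  TF...
  TTF.F
Step 4: 3 trees catch fire, 6 burn out
  .....
  .....
  F....
  .....
  F....
  TF...
Step 5: 1 trees catch fire, 3 burn out
  .....
  .....
  .....
  .....
  .....
  F....
Step 6: 0 trees catch fire, 1 burn out
  .....
  .....
  .....
  .....
  .....
  .....

.....
.....
.....
.....
.....
.....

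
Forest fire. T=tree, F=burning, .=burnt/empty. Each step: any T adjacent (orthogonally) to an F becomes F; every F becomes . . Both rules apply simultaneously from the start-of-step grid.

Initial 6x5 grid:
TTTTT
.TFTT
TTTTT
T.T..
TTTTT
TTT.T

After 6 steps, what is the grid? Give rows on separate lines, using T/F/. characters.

Step 1: 4 trees catch fire, 1 burn out
  TTFTT
  .F.FT
  TTFTT
  T.T..
  TTTTT
  TTT.T
Step 2: 6 trees catch fire, 4 burn out
  TF.FT
  ....F
  TF.FT
  T.F..
  TTTTT
  TTT.T
Step 3: 5 trees catch fire, 6 burn out
  F...F
  .....
  F...F
  T....
  TTFTT
  TTT.T
Step 4: 4 trees catch fire, 5 burn out
  .....
  .....
  .....
  F....
  TF.FT
  TTF.T
Step 5: 3 trees catch fire, 4 burn out
  .....
  .....
  .....
  .....
  F...F
  TF..T
Step 6: 2 trees catch fire, 3 burn out
  .....
  .....
  .....
  .....
  .....
  F...F

.....
.....
.....
.....
.....
F...F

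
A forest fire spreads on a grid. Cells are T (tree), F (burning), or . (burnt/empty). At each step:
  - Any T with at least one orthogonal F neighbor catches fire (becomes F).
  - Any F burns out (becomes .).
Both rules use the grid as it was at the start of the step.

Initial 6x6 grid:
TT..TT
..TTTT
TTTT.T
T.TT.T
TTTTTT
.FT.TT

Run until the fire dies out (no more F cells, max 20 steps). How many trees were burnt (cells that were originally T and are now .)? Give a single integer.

Answer: 24

Derivation:
Step 1: +2 fires, +1 burnt (F count now 2)
Step 2: +2 fires, +2 burnt (F count now 2)
Step 3: +3 fires, +2 burnt (F count now 3)
Step 4: +4 fires, +3 burnt (F count now 4)
Step 5: +5 fires, +4 burnt (F count now 5)
Step 6: +3 fires, +5 burnt (F count now 3)
Step 7: +2 fires, +3 burnt (F count now 2)
Step 8: +2 fires, +2 burnt (F count now 2)
Step 9: +1 fires, +2 burnt (F count now 1)
Step 10: +0 fires, +1 burnt (F count now 0)
Fire out after step 10
Initially T: 26, now '.': 34
Total burnt (originally-T cells now '.'): 24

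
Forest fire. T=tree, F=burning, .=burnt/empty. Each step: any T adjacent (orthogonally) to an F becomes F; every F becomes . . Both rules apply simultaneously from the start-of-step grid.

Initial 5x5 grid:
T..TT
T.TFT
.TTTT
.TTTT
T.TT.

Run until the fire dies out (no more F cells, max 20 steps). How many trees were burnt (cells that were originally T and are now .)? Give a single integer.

Step 1: +4 fires, +1 burnt (F count now 4)
Step 2: +4 fires, +4 burnt (F count now 4)
Step 3: +4 fires, +4 burnt (F count now 4)
Step 4: +2 fires, +4 burnt (F count now 2)
Step 5: +0 fires, +2 burnt (F count now 0)
Fire out after step 5
Initially T: 17, now '.': 22
Total burnt (originally-T cells now '.'): 14

Answer: 14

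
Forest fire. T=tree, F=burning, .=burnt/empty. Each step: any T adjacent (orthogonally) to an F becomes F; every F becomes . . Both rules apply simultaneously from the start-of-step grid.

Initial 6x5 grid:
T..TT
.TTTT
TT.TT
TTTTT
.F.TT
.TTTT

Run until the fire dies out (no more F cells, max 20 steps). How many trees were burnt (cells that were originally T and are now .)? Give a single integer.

Step 1: +2 fires, +1 burnt (F count now 2)
Step 2: +4 fires, +2 burnt (F count now 4)
Step 3: +4 fires, +4 burnt (F count now 4)
Step 4: +5 fires, +4 burnt (F count now 5)
Step 5: +3 fires, +5 burnt (F count now 3)
Step 6: +2 fires, +3 burnt (F count now 2)
Step 7: +1 fires, +2 burnt (F count now 1)
Step 8: +0 fires, +1 burnt (F count now 0)
Fire out after step 8
Initially T: 22, now '.': 29
Total burnt (originally-T cells now '.'): 21

Answer: 21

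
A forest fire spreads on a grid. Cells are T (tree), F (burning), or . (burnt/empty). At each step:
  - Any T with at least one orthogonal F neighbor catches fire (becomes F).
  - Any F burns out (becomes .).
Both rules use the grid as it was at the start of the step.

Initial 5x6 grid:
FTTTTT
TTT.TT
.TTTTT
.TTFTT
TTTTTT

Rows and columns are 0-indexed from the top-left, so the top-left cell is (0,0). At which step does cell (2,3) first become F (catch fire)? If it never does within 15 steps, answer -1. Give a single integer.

Step 1: cell (2,3)='F' (+6 fires, +2 burnt)
  -> target ignites at step 1
Step 2: cell (2,3)='.' (+8 fires, +6 burnt)
Step 3: cell (2,3)='.' (+7 fires, +8 burnt)
Step 4: cell (2,3)='.' (+3 fires, +7 burnt)
Step 5: cell (2,3)='.' (+1 fires, +3 burnt)
Step 6: cell (2,3)='.' (+0 fires, +1 burnt)
  fire out at step 6

1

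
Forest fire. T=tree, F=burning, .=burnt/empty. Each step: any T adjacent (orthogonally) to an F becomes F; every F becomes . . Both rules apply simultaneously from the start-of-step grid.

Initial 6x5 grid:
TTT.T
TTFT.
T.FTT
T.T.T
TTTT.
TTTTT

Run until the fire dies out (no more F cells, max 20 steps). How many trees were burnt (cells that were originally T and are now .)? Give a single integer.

Step 1: +5 fires, +2 burnt (F count now 5)
Step 2: +4 fires, +5 burnt (F count now 4)
Step 3: +6 fires, +4 burnt (F count now 6)
Step 4: +4 fires, +6 burnt (F count now 4)
Step 5: +2 fires, +4 burnt (F count now 2)
Step 6: +0 fires, +2 burnt (F count now 0)
Fire out after step 6
Initially T: 22, now '.': 29
Total burnt (originally-T cells now '.'): 21

Answer: 21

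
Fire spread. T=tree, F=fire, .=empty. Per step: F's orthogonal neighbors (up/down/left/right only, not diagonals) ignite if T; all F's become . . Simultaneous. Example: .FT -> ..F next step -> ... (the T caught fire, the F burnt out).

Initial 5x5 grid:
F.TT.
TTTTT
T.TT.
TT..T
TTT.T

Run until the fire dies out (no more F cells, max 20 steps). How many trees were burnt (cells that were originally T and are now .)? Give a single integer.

Step 1: +1 fires, +1 burnt (F count now 1)
Step 2: +2 fires, +1 burnt (F count now 2)
Step 3: +2 fires, +2 burnt (F count now 2)
Step 4: +5 fires, +2 burnt (F count now 5)
Step 5: +4 fires, +5 burnt (F count now 4)
Step 6: +1 fires, +4 burnt (F count now 1)
Step 7: +0 fires, +1 burnt (F count now 0)
Fire out after step 7
Initially T: 17, now '.': 23
Total burnt (originally-T cells now '.'): 15

Answer: 15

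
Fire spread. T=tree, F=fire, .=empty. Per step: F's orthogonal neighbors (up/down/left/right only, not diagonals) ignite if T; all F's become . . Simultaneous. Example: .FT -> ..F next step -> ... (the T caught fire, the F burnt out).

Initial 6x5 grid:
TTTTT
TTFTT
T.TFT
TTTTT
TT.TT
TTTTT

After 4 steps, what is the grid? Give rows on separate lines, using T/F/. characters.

Step 1: 6 trees catch fire, 2 burn out
  TTFTT
  TF.FT
  T.F.F
  TTTFT
  TT.TT
  TTTTT
Step 2: 7 trees catch fire, 6 burn out
  TF.FT
  F...F
  T....
  TTF.F
  TT.FT
  TTTTT
Step 3: 6 trees catch fire, 7 burn out
  F...F
  .....
  F....
  TF...
  TT..F
  TTTFT
Step 4: 4 trees catch fire, 6 burn out
  .....
  .....
  .....
  F....
  TF...
  TTF.F

.....
.....
.....
F....
TF...
TTF.F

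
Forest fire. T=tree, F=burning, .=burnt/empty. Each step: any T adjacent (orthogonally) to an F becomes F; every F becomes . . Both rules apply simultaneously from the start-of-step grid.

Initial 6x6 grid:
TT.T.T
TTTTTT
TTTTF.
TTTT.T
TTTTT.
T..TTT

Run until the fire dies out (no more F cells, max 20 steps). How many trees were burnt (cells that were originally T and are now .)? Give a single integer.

Answer: 27

Derivation:
Step 1: +2 fires, +1 burnt (F count now 2)
Step 2: +4 fires, +2 burnt (F count now 4)
Step 3: +6 fires, +4 burnt (F count now 6)
Step 4: +6 fires, +6 burnt (F count now 6)
Step 5: +5 fires, +6 burnt (F count now 5)
Step 6: +3 fires, +5 burnt (F count now 3)
Step 7: +1 fires, +3 burnt (F count now 1)
Step 8: +0 fires, +1 burnt (F count now 0)
Fire out after step 8
Initially T: 28, now '.': 35
Total burnt (originally-T cells now '.'): 27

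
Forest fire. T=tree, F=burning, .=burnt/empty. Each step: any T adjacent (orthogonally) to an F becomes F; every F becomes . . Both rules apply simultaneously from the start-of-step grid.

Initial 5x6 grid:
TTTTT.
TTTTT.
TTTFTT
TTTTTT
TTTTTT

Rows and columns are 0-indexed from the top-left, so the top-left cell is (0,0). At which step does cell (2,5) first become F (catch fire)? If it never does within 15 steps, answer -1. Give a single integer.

Step 1: cell (2,5)='T' (+4 fires, +1 burnt)
Step 2: cell (2,5)='F' (+8 fires, +4 burnt)
  -> target ignites at step 2
Step 3: cell (2,5)='.' (+8 fires, +8 burnt)
Step 4: cell (2,5)='.' (+5 fires, +8 burnt)
Step 5: cell (2,5)='.' (+2 fires, +5 burnt)
Step 6: cell (2,5)='.' (+0 fires, +2 burnt)
  fire out at step 6

2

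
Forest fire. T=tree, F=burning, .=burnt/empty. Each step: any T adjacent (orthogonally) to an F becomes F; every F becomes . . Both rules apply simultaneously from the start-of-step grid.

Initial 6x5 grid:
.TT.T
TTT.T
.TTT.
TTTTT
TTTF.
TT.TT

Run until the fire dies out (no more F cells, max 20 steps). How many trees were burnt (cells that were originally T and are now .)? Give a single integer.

Step 1: +3 fires, +1 burnt (F count now 3)
Step 2: +5 fires, +3 burnt (F count now 5)
Step 3: +4 fires, +5 burnt (F count now 4)
Step 4: +4 fires, +4 burnt (F count now 4)
Step 5: +2 fires, +4 burnt (F count now 2)
Step 6: +2 fires, +2 burnt (F count now 2)
Step 7: +0 fires, +2 burnt (F count now 0)
Fire out after step 7
Initially T: 22, now '.': 28
Total burnt (originally-T cells now '.'): 20

Answer: 20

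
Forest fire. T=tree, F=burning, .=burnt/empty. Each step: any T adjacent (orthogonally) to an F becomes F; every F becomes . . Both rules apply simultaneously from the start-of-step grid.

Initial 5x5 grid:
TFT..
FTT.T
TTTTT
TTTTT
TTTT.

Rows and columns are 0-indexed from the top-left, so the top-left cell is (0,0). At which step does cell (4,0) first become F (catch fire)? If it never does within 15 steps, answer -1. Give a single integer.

Step 1: cell (4,0)='T' (+4 fires, +2 burnt)
Step 2: cell (4,0)='T' (+3 fires, +4 burnt)
Step 3: cell (4,0)='F' (+3 fires, +3 burnt)
  -> target ignites at step 3
Step 4: cell (4,0)='.' (+3 fires, +3 burnt)
Step 5: cell (4,0)='.' (+3 fires, +3 burnt)
Step 6: cell (4,0)='.' (+3 fires, +3 burnt)
Step 7: cell (4,0)='.' (+0 fires, +3 burnt)
  fire out at step 7

3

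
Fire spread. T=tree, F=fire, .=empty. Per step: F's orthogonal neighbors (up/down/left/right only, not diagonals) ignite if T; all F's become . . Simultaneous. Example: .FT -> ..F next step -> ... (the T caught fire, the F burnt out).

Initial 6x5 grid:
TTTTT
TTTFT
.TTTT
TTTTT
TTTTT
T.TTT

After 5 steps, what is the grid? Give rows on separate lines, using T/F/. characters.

Step 1: 4 trees catch fire, 1 burn out
  TTTFT
  TTF.F
  .TTFT
  TTTTT
  TTTTT
  T.TTT
Step 2: 6 trees catch fire, 4 burn out
  TTF.F
  TF...
  .TF.F
  TTTFT
  TTTTT
  T.TTT
Step 3: 6 trees catch fire, 6 burn out
  TF...
  F....
  .F...
  TTF.F
  TTTFT
  T.TTT
Step 4: 5 trees catch fire, 6 burn out
  F....
  .....
  .....
  TF...
  TTF.F
  T.TFT
Step 5: 4 trees catch fire, 5 burn out
  .....
  .....
  .....
  F....
  TF...
  T.F.F

.....
.....
.....
F....
TF...
T.F.F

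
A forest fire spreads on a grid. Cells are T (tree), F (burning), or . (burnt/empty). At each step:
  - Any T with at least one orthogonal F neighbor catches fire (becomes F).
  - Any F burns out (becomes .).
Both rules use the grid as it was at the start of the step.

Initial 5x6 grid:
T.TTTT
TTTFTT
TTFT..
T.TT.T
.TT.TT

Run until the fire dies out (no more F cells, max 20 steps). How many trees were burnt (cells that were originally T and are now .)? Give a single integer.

Step 1: +6 fires, +2 burnt (F count now 6)
Step 2: +7 fires, +6 burnt (F count now 7)
Step 3: +4 fires, +7 burnt (F count now 4)
Step 4: +1 fires, +4 burnt (F count now 1)
Step 5: +0 fires, +1 burnt (F count now 0)
Fire out after step 5
Initially T: 21, now '.': 27
Total burnt (originally-T cells now '.'): 18

Answer: 18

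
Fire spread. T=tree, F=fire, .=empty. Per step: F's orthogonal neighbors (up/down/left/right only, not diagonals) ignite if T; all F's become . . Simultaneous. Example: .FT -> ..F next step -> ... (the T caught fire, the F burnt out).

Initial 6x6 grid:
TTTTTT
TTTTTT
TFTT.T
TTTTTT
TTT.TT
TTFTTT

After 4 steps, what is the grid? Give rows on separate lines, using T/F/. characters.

Step 1: 7 trees catch fire, 2 burn out
  TTTTTT
  TFTTTT
  F.FT.T
  TFTTTT
  TTF.TT
  TF.FTT
Step 2: 9 trees catch fire, 7 burn out
  TFTTTT
  F.FTTT
  ...F.T
  F.FTTT
  TF..TT
  F...FT
Step 3: 7 trees catch fire, 9 burn out
  F.FTTT
  ...FTT
  .....T
  ...FTT
  F...FT
  .....F
Step 4: 4 trees catch fire, 7 burn out
  ...FTT
  ....FT
  .....T
  ....FT
  .....F
  ......

...FTT
....FT
.....T
....FT
.....F
......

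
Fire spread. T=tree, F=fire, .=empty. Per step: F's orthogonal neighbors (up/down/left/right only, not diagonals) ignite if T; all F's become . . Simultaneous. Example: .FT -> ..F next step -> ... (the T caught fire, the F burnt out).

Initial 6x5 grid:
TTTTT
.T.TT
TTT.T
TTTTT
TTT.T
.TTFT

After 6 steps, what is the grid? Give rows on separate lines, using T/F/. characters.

Step 1: 2 trees catch fire, 1 burn out
  TTTTT
  .T.TT
  TTT.T
  TTTTT
  TTT.T
  .TF.F
Step 2: 3 trees catch fire, 2 burn out
  TTTTT
  .T.TT
  TTT.T
  TTTTT
  TTF.F
  .F...
Step 3: 3 trees catch fire, 3 burn out
  TTTTT
  .T.TT
  TTT.T
  TTFTF
  TF...
  .....
Step 4: 5 trees catch fire, 3 burn out
  TTTTT
  .T.TT
  TTF.F
  TF.F.
  F....
  .....
Step 5: 3 trees catch fire, 5 burn out
  TTTTT
  .T.TF
  TF...
  F....
  .....
  .....
Step 6: 4 trees catch fire, 3 burn out
  TTTTF
  .F.F.
  F....
  .....
  .....
  .....

TTTTF
.F.F.
F....
.....
.....
.....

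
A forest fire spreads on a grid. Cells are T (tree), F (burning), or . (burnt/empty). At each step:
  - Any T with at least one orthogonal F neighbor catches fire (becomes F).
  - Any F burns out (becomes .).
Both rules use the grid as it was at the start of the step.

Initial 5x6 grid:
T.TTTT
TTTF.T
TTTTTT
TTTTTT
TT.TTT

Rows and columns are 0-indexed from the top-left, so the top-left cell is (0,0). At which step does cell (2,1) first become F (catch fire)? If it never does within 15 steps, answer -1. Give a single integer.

Step 1: cell (2,1)='T' (+3 fires, +1 burnt)
Step 2: cell (2,1)='T' (+6 fires, +3 burnt)
Step 3: cell (2,1)='F' (+7 fires, +6 burnt)
  -> target ignites at step 3
Step 4: cell (2,1)='.' (+6 fires, +7 burnt)
Step 5: cell (2,1)='.' (+3 fires, +6 burnt)
Step 6: cell (2,1)='.' (+1 fires, +3 burnt)
Step 7: cell (2,1)='.' (+0 fires, +1 burnt)
  fire out at step 7

3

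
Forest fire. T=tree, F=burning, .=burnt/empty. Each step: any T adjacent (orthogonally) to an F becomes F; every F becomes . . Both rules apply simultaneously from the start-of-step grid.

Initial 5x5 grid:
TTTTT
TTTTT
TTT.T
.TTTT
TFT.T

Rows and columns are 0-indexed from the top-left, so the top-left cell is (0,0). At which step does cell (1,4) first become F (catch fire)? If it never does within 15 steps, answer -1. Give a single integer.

Step 1: cell (1,4)='T' (+3 fires, +1 burnt)
Step 2: cell (1,4)='T' (+2 fires, +3 burnt)
Step 3: cell (1,4)='T' (+4 fires, +2 burnt)
Step 4: cell (1,4)='T' (+4 fires, +4 burnt)
Step 5: cell (1,4)='T' (+5 fires, +4 burnt)
Step 6: cell (1,4)='F' (+2 fires, +5 burnt)
  -> target ignites at step 6
Step 7: cell (1,4)='.' (+1 fires, +2 burnt)
Step 8: cell (1,4)='.' (+0 fires, +1 burnt)
  fire out at step 8

6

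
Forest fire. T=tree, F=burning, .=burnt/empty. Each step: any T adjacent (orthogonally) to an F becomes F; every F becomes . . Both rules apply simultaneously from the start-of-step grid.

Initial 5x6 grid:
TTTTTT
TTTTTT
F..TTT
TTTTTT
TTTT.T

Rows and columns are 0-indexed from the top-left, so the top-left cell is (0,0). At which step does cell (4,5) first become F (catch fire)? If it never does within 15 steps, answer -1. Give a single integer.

Step 1: cell (4,5)='T' (+2 fires, +1 burnt)
Step 2: cell (4,5)='T' (+4 fires, +2 burnt)
Step 3: cell (4,5)='T' (+4 fires, +4 burnt)
Step 4: cell (4,5)='T' (+4 fires, +4 burnt)
Step 5: cell (4,5)='T' (+5 fires, +4 burnt)
Step 6: cell (4,5)='T' (+4 fires, +5 burnt)
Step 7: cell (4,5)='F' (+3 fires, +4 burnt)
  -> target ignites at step 7
Step 8: cell (4,5)='.' (+0 fires, +3 burnt)
  fire out at step 8

7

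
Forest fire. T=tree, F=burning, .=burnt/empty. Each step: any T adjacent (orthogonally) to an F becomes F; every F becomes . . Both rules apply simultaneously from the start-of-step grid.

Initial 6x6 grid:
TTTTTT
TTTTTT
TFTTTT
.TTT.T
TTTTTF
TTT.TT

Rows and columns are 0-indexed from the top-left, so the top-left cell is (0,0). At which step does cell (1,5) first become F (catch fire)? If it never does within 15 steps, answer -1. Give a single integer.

Step 1: cell (1,5)='T' (+7 fires, +2 burnt)
Step 2: cell (1,5)='T' (+9 fires, +7 burnt)
Step 3: cell (1,5)='F' (+9 fires, +9 burnt)
  -> target ignites at step 3
Step 4: cell (1,5)='.' (+5 fires, +9 burnt)
Step 5: cell (1,5)='.' (+1 fires, +5 burnt)
Step 6: cell (1,5)='.' (+0 fires, +1 burnt)
  fire out at step 6

3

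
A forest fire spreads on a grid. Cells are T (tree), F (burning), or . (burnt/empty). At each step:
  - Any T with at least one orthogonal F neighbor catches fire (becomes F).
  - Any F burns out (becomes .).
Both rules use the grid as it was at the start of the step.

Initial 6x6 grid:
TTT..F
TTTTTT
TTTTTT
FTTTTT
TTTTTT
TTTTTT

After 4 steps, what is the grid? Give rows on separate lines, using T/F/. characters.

Step 1: 4 trees catch fire, 2 burn out
  TTT...
  TTTTTF
  FTTTTT
  .FTTTT
  FTTTTT
  TTTTTT
Step 2: 7 trees catch fire, 4 burn out
  TTT...
  FTTTF.
  .FTTTF
  ..FTTT
  .FTTTT
  FTTTTT
Step 3: 9 trees catch fire, 7 burn out
  FTT...
  .FTF..
  ..FTF.
  ...FTF
  ..FTTT
  .FTTTT
Step 4: 7 trees catch fire, 9 burn out
  .FT...
  ..F...
  ...F..
  ....F.
  ...FTF
  ..FTTT

.FT...
..F...
...F..
....F.
...FTF
..FTTT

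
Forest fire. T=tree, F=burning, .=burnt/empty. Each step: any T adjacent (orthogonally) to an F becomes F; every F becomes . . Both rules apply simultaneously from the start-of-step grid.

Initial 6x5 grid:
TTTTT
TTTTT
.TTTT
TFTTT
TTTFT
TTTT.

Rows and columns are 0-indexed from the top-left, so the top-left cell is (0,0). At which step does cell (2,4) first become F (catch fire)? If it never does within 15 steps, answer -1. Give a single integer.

Step 1: cell (2,4)='T' (+8 fires, +2 burnt)
Step 2: cell (2,4)='T' (+7 fires, +8 burnt)
Step 3: cell (2,4)='F' (+6 fires, +7 burnt)
  -> target ignites at step 3
Step 4: cell (2,4)='.' (+4 fires, +6 burnt)
Step 5: cell (2,4)='.' (+1 fires, +4 burnt)
Step 6: cell (2,4)='.' (+0 fires, +1 burnt)
  fire out at step 6

3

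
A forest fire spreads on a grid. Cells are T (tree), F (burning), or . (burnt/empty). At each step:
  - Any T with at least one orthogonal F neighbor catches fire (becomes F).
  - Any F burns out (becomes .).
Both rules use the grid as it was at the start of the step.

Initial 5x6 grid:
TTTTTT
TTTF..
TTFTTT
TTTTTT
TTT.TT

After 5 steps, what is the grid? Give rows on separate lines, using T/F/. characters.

Step 1: 5 trees catch fire, 2 burn out
  TTTFTT
  TTF...
  TF.FTT
  TTFTTT
  TTT.TT
Step 2: 8 trees catch fire, 5 burn out
  TTF.FT
  TF....
  F...FT
  TF.FTT
  TTF.TT
Step 3: 7 trees catch fire, 8 burn out
  TF...F
  F.....
  .....F
  F...FT
  TF..TT
Step 4: 4 trees catch fire, 7 burn out
  F.....
  ......
  ......
  .....F
  F...FT
Step 5: 1 trees catch fire, 4 burn out
  ......
  ......
  ......
  ......
  .....F

......
......
......
......
.....F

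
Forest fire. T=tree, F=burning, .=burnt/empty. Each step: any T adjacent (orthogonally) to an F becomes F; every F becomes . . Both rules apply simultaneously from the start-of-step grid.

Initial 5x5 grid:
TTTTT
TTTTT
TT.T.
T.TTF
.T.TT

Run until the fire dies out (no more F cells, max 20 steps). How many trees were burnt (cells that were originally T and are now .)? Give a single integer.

Step 1: +2 fires, +1 burnt (F count now 2)
Step 2: +3 fires, +2 burnt (F count now 3)
Step 3: +1 fires, +3 burnt (F count now 1)
Step 4: +3 fires, +1 burnt (F count now 3)
Step 5: +3 fires, +3 burnt (F count now 3)
Step 6: +3 fires, +3 burnt (F count now 3)
Step 7: +2 fires, +3 burnt (F count now 2)
Step 8: +1 fires, +2 burnt (F count now 1)
Step 9: +0 fires, +1 burnt (F count now 0)
Fire out after step 9
Initially T: 19, now '.': 24
Total burnt (originally-T cells now '.'): 18

Answer: 18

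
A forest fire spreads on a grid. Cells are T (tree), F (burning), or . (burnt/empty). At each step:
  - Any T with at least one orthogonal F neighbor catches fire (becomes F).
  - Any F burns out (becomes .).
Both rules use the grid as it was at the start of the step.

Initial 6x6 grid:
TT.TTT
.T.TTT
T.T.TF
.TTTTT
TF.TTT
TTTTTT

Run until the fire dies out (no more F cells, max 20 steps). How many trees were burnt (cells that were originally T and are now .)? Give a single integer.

Step 1: +6 fires, +2 burnt (F count now 6)
Step 2: +7 fires, +6 burnt (F count now 7)
Step 3: +7 fires, +7 burnt (F count now 7)
Step 4: +3 fires, +7 burnt (F count now 3)
Step 5: +0 fires, +3 burnt (F count now 0)
Fire out after step 5
Initially T: 27, now '.': 32
Total burnt (originally-T cells now '.'): 23

Answer: 23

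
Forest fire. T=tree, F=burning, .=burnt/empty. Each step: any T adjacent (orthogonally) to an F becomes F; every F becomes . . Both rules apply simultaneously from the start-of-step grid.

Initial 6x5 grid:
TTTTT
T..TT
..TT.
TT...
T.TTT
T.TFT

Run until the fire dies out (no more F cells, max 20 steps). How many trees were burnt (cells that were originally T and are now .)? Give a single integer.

Step 1: +3 fires, +1 burnt (F count now 3)
Step 2: +2 fires, +3 burnt (F count now 2)
Step 3: +0 fires, +2 burnt (F count now 0)
Fire out after step 3
Initially T: 19, now '.': 16
Total burnt (originally-T cells now '.'): 5

Answer: 5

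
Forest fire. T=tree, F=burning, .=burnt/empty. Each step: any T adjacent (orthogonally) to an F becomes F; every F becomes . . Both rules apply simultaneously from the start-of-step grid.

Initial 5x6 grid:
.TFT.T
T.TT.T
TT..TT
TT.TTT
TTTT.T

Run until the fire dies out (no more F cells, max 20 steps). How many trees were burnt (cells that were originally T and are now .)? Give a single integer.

Answer: 4

Derivation:
Step 1: +3 fires, +1 burnt (F count now 3)
Step 2: +1 fires, +3 burnt (F count now 1)
Step 3: +0 fires, +1 burnt (F count now 0)
Fire out after step 3
Initially T: 21, now '.': 13
Total burnt (originally-T cells now '.'): 4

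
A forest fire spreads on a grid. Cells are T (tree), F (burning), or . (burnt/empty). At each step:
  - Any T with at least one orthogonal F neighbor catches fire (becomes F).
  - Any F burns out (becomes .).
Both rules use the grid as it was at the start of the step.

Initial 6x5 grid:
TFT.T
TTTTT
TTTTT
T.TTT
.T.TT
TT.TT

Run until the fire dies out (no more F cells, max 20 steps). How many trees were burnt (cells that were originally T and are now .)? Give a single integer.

Step 1: +3 fires, +1 burnt (F count now 3)
Step 2: +3 fires, +3 burnt (F count now 3)
Step 3: +3 fires, +3 burnt (F count now 3)
Step 4: +4 fires, +3 burnt (F count now 4)
Step 5: +3 fires, +4 burnt (F count now 3)
Step 6: +2 fires, +3 burnt (F count now 2)
Step 7: +2 fires, +2 burnt (F count now 2)
Step 8: +1 fires, +2 burnt (F count now 1)
Step 9: +0 fires, +1 burnt (F count now 0)
Fire out after step 9
Initially T: 24, now '.': 27
Total burnt (originally-T cells now '.'): 21

Answer: 21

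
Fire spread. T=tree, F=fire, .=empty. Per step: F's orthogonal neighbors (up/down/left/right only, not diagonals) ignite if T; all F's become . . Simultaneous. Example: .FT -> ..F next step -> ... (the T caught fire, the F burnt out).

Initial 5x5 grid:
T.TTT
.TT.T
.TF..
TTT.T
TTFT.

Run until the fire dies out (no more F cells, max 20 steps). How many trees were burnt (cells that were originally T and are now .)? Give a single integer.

Answer: 13

Derivation:
Step 1: +5 fires, +2 burnt (F count now 5)
Step 2: +4 fires, +5 burnt (F count now 4)
Step 3: +2 fires, +4 burnt (F count now 2)
Step 4: +1 fires, +2 burnt (F count now 1)
Step 5: +1 fires, +1 burnt (F count now 1)
Step 6: +0 fires, +1 burnt (F count now 0)
Fire out after step 6
Initially T: 15, now '.': 23
Total burnt (originally-T cells now '.'): 13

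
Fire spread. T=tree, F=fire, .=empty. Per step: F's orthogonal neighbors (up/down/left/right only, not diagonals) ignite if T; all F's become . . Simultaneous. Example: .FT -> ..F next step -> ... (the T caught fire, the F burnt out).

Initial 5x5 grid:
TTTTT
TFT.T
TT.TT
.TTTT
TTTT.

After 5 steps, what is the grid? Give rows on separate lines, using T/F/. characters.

Step 1: 4 trees catch fire, 1 burn out
  TFTTT
  F.F.T
  TF.TT
  .TTTT
  TTTT.
Step 2: 4 trees catch fire, 4 burn out
  F.FTT
  ....T
  F..TT
  .FTTT
  TTTT.
Step 3: 3 trees catch fire, 4 burn out
  ...FT
  ....T
  ...TT
  ..FTT
  TFTT.
Step 4: 4 trees catch fire, 3 burn out
  ....F
  ....T
  ...TT
  ...FT
  F.FT.
Step 5: 4 trees catch fire, 4 burn out
  .....
  ....F
  ...FT
  ....F
  ...F.

.....
....F
...FT
....F
...F.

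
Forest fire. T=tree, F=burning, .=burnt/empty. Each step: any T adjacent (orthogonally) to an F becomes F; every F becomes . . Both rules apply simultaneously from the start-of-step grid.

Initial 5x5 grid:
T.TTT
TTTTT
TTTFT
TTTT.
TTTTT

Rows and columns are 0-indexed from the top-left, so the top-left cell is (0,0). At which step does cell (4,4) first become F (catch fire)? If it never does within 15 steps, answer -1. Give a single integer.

Step 1: cell (4,4)='T' (+4 fires, +1 burnt)
Step 2: cell (4,4)='T' (+6 fires, +4 burnt)
Step 3: cell (4,4)='F' (+7 fires, +6 burnt)
  -> target ignites at step 3
Step 4: cell (4,4)='.' (+3 fires, +7 burnt)
Step 5: cell (4,4)='.' (+2 fires, +3 burnt)
Step 6: cell (4,4)='.' (+0 fires, +2 burnt)
  fire out at step 6

3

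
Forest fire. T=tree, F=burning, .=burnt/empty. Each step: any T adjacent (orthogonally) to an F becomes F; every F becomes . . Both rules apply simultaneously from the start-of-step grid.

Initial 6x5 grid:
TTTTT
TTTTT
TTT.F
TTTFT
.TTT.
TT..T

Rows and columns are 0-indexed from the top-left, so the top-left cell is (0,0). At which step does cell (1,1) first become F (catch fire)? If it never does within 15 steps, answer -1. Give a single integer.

Step 1: cell (1,1)='T' (+4 fires, +2 burnt)
Step 2: cell (1,1)='T' (+5 fires, +4 burnt)
Step 3: cell (1,1)='T' (+5 fires, +5 burnt)
Step 4: cell (1,1)='F' (+4 fires, +5 burnt)
  -> target ignites at step 4
Step 5: cell (1,1)='.' (+3 fires, +4 burnt)
Step 6: cell (1,1)='.' (+1 fires, +3 burnt)
Step 7: cell (1,1)='.' (+0 fires, +1 burnt)
  fire out at step 7

4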